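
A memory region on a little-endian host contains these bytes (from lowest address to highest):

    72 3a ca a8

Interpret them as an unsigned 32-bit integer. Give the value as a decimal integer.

2831825522

Little-endian: lowest address holds the least-significant byte.
Reassemble most-significant byte first: A8 CA 3A 72 → 0xA8CA3A72.
0xA8CA3A72 = 2831825522.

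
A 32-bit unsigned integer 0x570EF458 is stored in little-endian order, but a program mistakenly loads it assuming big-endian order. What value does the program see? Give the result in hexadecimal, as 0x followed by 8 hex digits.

0x58F40E57

Stored little-endian, the bytes at ascending addresses are 58 F4 0E 57.
Read back as big-endian, the last byte is least significant, giving 0x58F40E57.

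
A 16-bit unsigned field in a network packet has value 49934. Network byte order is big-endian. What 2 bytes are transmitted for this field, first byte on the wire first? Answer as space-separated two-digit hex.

49934 in hexadecimal, padded to 16 bits, is 0xC30E.
Split into bytes (most-significant first): C3 0E.
Big-endian: lowest address holds the most-significant byte.
So the memory order matches the most-significant-first order: C3 0E.

C3 0E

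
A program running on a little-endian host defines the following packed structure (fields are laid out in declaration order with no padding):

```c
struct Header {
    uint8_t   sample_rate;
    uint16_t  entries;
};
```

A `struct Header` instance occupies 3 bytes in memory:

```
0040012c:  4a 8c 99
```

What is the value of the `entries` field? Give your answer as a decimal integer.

39308

`entries` follows `sample_rate` (1 byte), so it starts at byte offset 1 and occupies 2 bytes.
Bytes at offsets 1..2: 8C 99.
In little-endian order the low byte comes first in memory.
Reassemble most-significant byte first: 99 8C → 0x998C.
0x998C = 39308.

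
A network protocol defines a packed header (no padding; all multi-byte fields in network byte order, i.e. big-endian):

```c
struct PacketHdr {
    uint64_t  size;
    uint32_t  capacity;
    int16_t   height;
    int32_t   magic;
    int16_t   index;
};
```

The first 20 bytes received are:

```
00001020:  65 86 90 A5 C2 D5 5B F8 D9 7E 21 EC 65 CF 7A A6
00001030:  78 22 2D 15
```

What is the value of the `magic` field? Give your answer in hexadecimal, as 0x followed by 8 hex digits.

`magic` follows `size` (8 B), `capacity` (4 B), `height` (2 B), so it starts at offset 8 + 4 + 2 = 14 and occupies 4 bytes.
Bytes at offsets 14..17: 7A A6 78 22.
Big-endian: lowest address holds the most-significant byte.
The bytes are already most-significant first: 0x7AA67822.

0x7AA67822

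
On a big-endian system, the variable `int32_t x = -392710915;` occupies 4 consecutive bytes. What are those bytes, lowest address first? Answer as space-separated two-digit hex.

E8 97 B4 FD

Two's complement of -392710915 in 32 bits: 392710915 = 0x17684B03; invert → 0xE897B4FC; add 1 → 0xE897B4FD.
Split into bytes (most-significant first): E8 97 B4 FD.
Big-endian: lowest address holds the most-significant byte.
So the memory order matches the most-significant-first order: E8 97 B4 FD.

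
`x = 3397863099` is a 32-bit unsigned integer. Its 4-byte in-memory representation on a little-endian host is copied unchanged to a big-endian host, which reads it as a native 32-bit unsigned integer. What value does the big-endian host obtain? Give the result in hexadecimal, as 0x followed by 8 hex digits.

0xBB4687CA

3397863099 in 32-bit hexadecimal is 0xCA8746BB.
Stored little-endian, the bytes at ascending addresses are BB 46 87 CA.
Read back as big-endian, the last byte is least significant, giving 0xBB4687CA.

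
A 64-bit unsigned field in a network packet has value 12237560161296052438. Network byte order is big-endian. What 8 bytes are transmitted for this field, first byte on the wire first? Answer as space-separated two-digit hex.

A9 D4 8C 21 1B 85 F0 D6

12237560161296052438 in hexadecimal, padded to 64 bits, is 0xA9D48C211B85F0D6.
Split into bytes (most-significant first): A9 D4 8C 21 1B 85 F0 D6.
Big-endian: lowest address holds the most-significant byte.
So the memory order matches the most-significant-first order: A9 D4 8C 21 1B 85 F0 D6.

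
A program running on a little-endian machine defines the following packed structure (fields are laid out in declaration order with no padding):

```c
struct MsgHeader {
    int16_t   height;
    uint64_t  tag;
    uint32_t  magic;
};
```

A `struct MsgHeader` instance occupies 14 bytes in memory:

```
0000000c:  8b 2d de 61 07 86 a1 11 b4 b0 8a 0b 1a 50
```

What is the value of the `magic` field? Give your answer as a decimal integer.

1343884170

`magic` follows `height` (2 B), `tag` (8 B), so it starts at offset 2 + 8 = 10 and occupies 4 bytes.
Bytes at offsets 10..13: 8A 0B 1A 50.
Little-endian stores the least-significant byte at the lowest address.
Reassemble most-significant byte first: 50 1A 0B 8A → 0x501A0B8A.
0x501A0B8A = 1343884170.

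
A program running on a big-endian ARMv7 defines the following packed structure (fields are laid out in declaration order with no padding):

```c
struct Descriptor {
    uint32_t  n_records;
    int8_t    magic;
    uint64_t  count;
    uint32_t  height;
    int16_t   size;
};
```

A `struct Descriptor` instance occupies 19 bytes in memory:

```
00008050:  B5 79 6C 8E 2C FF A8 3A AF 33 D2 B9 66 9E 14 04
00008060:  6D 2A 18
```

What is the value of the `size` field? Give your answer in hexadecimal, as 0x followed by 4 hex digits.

0x2A18

`size` follows `n_records` (4 B), `magic` (1 B), `count` (8 B), `height` (4 B), so it starts at offset 4 + 1 + 8 + 4 = 17 and occupies 2 bytes.
Bytes at offsets 17..18: 2A 18.
Big-endian stores the most-significant byte at the lowest address.
The bytes are already most-significant first: 0x2A18.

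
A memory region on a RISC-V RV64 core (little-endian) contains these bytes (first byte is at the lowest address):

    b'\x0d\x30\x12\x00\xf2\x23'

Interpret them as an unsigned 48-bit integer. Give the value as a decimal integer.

39522290249741

Little-endian: lowest address holds the least-significant byte.
Reassemble most-significant byte first: 23 F2 00 12 30 0D → 0x23F20012300D.
0x23F20012300D = 39522290249741.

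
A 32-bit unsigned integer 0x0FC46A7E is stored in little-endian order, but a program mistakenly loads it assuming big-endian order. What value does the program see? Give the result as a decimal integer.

Stored little-endian, the bytes at ascending addresses are 7E 6A C4 0F.
Read back as big-endian, the last byte is least significant, giving 0x7E6AC40F.
0x7E6AC40F = 2120926223.

2120926223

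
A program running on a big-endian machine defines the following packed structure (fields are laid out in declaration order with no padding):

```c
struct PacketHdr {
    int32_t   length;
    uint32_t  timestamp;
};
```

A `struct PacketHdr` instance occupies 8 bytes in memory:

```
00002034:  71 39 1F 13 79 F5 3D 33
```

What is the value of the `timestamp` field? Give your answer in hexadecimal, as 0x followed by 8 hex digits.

`timestamp` follows `length` (4 bytes), so it starts at byte offset 4 and occupies 4 bytes.
Bytes at offsets 4..7: 79 F5 3D 33.
Big-endian: lowest address holds the most-significant byte.
The bytes are already most-significant first: 0x79F53D33.

0x79F53D33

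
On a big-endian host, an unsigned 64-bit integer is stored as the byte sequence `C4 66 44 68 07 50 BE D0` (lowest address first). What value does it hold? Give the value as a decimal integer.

14152074092648382160

Big-endian: lowest address holds the most-significant byte.
The bytes are already most-significant first: 0xC46644680750BED0.
0xC46644680750BED0 = 14152074092648382160.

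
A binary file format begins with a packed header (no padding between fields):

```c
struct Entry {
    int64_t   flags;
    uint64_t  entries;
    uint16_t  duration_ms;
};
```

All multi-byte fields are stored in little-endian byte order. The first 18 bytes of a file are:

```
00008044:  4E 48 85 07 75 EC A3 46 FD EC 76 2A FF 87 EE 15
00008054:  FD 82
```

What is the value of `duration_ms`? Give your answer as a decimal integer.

33533

`duration_ms` follows `flags` (8 B), `entries` (8 B), so it starts at offset 8 + 8 = 16 and occupies 2 bytes.
Bytes at offsets 16..17: FD 82.
Little-endian: lowest address holds the least-significant byte.
Reassemble most-significant byte first: 82 FD → 0x82FD.
0x82FD = 33533.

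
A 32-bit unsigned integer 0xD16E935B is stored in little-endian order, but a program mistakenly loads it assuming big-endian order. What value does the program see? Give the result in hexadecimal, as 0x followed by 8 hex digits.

Stored little-endian, the bytes at ascending addresses are 5B 93 6E D1.
Read back as big-endian, the last byte is least significant, giving 0x5B936ED1.

0x5B936ED1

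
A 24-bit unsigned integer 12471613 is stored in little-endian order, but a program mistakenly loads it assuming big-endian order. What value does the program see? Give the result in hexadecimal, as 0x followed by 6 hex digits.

0x3D4DBE

12471613 in 24-bit hexadecimal is 0xBE4D3D.
Stored little-endian, the bytes at ascending addresses are 3D 4D BE.
Read back as big-endian, the last byte is least significant, giving 0x3D4DBE.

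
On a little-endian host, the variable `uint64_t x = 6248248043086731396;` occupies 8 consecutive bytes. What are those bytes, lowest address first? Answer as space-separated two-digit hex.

6248248043086731396 in hexadecimal, padded to 64 bits, is 0x56B63C7D94B6D884.
Split into bytes (most-significant first): 56 B6 3C 7D 94 B6 D8 84.
Little-endian: lowest address holds the least-significant byte.
So at ascending addresses the bytes are 84 D8 B6 94 7D 3C B6 56.

84 D8 B6 94 7D 3C B6 56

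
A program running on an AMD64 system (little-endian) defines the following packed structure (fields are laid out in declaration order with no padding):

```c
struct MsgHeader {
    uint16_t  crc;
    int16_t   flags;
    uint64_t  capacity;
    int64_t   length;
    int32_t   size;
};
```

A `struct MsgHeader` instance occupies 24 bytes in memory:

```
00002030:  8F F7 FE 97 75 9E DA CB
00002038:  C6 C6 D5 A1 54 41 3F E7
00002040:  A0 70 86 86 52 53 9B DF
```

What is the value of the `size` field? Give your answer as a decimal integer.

-543468718

`size` follows `crc` (2 B), `flags` (2 B), `capacity` (8 B), `length` (8 B), so it starts at offset 2 + 2 + 8 + 8 = 20 and occupies 4 bytes.
Bytes at offsets 20..23: 52 53 9B DF.
Little-endian stores the least-significant byte at the lowest address.
Reassemble most-significant byte first: DF 9B 53 52 → 0xDF9B5352.
Top bit is set, so as a signed 32-bit value this is 0xDF9B5352 − 2^32 = -543468718.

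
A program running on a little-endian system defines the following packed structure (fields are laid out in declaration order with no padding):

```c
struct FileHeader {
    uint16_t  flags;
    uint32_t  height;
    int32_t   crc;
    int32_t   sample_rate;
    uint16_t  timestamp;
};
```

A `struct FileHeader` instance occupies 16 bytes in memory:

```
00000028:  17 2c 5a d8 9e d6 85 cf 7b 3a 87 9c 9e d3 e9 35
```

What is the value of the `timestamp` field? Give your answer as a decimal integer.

13801

`timestamp` follows `flags` (2 B), `height` (4 B), `crc` (4 B), `sample_rate` (4 B), so it starts at offset 2 + 4 + 4 + 4 = 14 and occupies 2 bytes.
Bytes at offsets 14..15: E9 35.
Little-endian: lowest address holds the least-significant byte.
Reassemble most-significant byte first: 35 E9 → 0x35E9.
0x35E9 = 13801.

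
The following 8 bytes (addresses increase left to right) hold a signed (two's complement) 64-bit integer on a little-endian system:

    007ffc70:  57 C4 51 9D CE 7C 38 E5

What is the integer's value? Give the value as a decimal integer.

-1929655213483768745

In little-endian order the low byte comes first in memory.
Reassemble most-significant byte first: E5 38 7C CE 9D 51 C4 57 → 0xE5387CCE9D51C457.
Top bit is set, so as a signed 64-bit value this is 0xE5387CCE9D51C457 − 2^64 = -1929655213483768745.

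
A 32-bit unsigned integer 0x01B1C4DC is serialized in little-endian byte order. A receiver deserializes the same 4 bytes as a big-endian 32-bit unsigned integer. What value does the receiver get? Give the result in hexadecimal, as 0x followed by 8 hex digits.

Stored little-endian, the bytes at ascending addresses are DC C4 B1 01.
Read back as big-endian, the last byte is least significant, giving 0xDCC4B101.

0xDCC4B101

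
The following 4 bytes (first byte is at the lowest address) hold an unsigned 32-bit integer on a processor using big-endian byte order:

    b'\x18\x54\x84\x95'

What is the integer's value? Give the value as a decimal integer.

In big-endian order the high byte comes first in memory.
The bytes are already most-significant first: 0x18548495.
0x18548495 = 408192149.

408192149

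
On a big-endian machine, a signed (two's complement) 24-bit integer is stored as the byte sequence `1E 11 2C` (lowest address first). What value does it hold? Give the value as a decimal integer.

Big-endian: lowest address holds the most-significant byte.
The bytes are already most-significant first: 0x1E112C.
0x1E112C = 1970476.

1970476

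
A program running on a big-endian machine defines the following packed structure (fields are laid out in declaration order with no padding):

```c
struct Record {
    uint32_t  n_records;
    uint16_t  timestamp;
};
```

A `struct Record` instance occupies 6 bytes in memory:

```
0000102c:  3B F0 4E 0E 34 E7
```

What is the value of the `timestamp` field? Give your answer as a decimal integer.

13543

`timestamp` follows `n_records` (4 bytes), so it starts at byte offset 4 and occupies 2 bytes.
Bytes at offsets 4..5: 34 E7.
In big-endian order the high byte comes first in memory.
The bytes are already most-significant first: 0x34E7.
0x34E7 = 13543.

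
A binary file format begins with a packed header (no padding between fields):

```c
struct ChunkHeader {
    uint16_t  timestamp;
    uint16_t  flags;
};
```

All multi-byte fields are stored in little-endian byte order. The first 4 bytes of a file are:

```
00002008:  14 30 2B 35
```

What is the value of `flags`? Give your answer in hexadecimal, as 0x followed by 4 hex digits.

`flags` follows `timestamp` (2 bytes), so it starts at byte offset 2 and occupies 2 bytes.
Bytes at offsets 2..3: 2B 35.
In little-endian order the low byte comes first in memory.
Reassemble most-significant byte first: 35 2B → 0x352B.

0x352B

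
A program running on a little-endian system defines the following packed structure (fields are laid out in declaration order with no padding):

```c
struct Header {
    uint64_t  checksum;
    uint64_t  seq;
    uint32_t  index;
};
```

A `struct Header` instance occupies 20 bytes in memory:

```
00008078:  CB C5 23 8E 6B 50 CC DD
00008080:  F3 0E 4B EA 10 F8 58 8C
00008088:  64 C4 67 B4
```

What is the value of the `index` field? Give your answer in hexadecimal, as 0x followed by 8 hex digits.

0xB467C464

`index` follows `checksum` (8 B), `seq` (8 B), so it starts at offset 8 + 8 = 16 and occupies 4 bytes.
Bytes at offsets 16..19: 64 C4 67 B4.
Little-endian stores the least-significant byte at the lowest address.
Reassemble most-significant byte first: B4 67 C4 64 → 0xB467C464.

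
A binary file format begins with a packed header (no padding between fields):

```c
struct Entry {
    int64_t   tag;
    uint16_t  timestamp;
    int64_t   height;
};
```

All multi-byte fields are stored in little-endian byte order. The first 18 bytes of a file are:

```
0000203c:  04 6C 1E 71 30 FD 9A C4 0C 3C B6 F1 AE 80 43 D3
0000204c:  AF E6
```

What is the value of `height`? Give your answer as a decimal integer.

-1824007037186543178

`height` follows `tag` (8 B), `timestamp` (2 B), so it starts at offset 8 + 2 = 10 and occupies 8 bytes.
Bytes at offsets 10..17: B6 F1 AE 80 43 D3 AF E6.
Little-endian: lowest address holds the least-significant byte.
Reassemble most-significant byte first: E6 AF D3 43 80 AE F1 B6 → 0xE6AFD34380AEF1B6.
Top bit is set, so as a signed 64-bit value this is 0xE6AFD34380AEF1B6 − 2^64 = -1824007037186543178.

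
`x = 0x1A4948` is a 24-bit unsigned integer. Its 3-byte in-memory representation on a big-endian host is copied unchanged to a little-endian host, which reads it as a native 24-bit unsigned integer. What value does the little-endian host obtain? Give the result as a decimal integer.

4737306

Stored big-endian, the bytes at ascending addresses are 1A 49 48.
Read back as little-endian, the first byte is least significant, giving 0x48491A.
0x48491A = 4737306.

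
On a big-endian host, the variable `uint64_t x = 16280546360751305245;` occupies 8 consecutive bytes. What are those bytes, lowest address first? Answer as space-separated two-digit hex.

E1 F0 1E A8 35 DC 32 1D

16280546360751305245 in hexadecimal, padded to 64 bits, is 0xE1F01EA835DC321D.
Split into bytes (most-significant first): E1 F0 1E A8 35 DC 32 1D.
Big-endian: lowest address holds the most-significant byte.
So the memory order matches the most-significant-first order: E1 F0 1E A8 35 DC 32 1D.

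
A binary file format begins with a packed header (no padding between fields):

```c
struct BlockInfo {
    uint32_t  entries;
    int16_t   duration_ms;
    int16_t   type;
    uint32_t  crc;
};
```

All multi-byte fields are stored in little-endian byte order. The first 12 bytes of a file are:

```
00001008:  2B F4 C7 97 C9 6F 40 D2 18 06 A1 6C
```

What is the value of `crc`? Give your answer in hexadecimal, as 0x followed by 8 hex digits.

0x6CA10618

`crc` follows `entries` (4 B), `duration_ms` (2 B), `type` (2 B), so it starts at offset 4 + 2 + 2 = 8 and occupies 4 bytes.
Bytes at offsets 8..11: 18 06 A1 6C.
In little-endian order the low byte comes first in memory.
Reassemble most-significant byte first: 6C A1 06 18 → 0x6CA10618.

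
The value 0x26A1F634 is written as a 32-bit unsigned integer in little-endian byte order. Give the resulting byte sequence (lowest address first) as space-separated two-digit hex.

Split into bytes (most-significant first): 26 A1 F6 34.
Little-endian stores the least-significant byte at the lowest address.
So at ascending addresses the bytes are 34 F6 A1 26.

34 F6 A1 26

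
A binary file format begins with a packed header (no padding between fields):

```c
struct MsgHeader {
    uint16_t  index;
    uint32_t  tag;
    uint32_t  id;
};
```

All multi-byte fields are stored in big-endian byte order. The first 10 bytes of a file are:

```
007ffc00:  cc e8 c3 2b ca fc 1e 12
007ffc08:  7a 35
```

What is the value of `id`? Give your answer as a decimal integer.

`id` follows `index` (2 B), `tag` (4 B), so it starts at offset 2 + 4 = 6 and occupies 4 bytes.
Bytes at offsets 6..9: 1E 12 7A 35.
In big-endian order the high byte comes first in memory.
The bytes are already most-significant first: 0x1E127A35.
0x1E127A35 = 504527413.

504527413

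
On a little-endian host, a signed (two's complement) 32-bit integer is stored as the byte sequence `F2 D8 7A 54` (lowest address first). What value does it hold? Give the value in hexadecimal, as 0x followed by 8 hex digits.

0x547AD8F2

Little-endian: lowest address holds the least-significant byte.
Reassemble most-significant byte first: 54 7A D8 F2 → 0x547AD8F2.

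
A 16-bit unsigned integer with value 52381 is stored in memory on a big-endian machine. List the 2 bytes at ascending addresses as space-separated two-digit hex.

52381 in hexadecimal, padded to 16 bits, is 0xCC9D.
Split into bytes (most-significant first): CC 9D.
Big-endian stores the most-significant byte at the lowest address.
So the memory order matches the most-significant-first order: CC 9D.

CC 9D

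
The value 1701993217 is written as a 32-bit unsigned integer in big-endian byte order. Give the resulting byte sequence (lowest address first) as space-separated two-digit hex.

65 72 5B 01

1701993217 in hexadecimal, padded to 32 bits, is 0x65725B01.
Split into bytes (most-significant first): 65 72 5B 01.
Big-endian stores the most-significant byte at the lowest address.
So the memory order matches the most-significant-first order: 65 72 5B 01.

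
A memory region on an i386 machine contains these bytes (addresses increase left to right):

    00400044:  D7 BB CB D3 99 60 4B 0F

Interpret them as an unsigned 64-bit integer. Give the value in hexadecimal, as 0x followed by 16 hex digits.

0x0F4B6099D3CBBBD7

In little-endian order the low byte comes first in memory.
Reassemble most-significant byte first: 0F 4B 60 99 D3 CB BB D7 → 0x0F4B6099D3CBBBD7.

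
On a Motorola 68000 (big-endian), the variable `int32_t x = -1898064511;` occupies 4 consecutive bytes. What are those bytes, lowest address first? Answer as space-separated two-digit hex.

8E DD D5 81

Two's complement of -1898064511 in 32 bits: 1898064511 = 0x71222A7F; invert → 0x8EDDD580; add 1 → 0x8EDDD581.
Split into bytes (most-significant first): 8E DD D5 81.
In big-endian order the high byte comes first in memory.
So the memory order matches the most-significant-first order: 8E DD D5 81.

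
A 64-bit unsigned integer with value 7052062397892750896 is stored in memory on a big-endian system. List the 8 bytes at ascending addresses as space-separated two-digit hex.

7052062397892750896 in hexadecimal, padded to 64 bits, is 0x61DDF56330496E30.
Split into bytes (most-significant first): 61 DD F5 63 30 49 6E 30.
In big-endian order the high byte comes first in memory.
So the memory order matches the most-significant-first order: 61 DD F5 63 30 49 6E 30.

61 DD F5 63 30 49 6E 30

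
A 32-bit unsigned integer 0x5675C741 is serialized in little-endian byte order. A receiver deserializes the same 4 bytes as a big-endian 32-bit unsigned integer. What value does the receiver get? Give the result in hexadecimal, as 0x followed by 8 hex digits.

0x41C77556

Stored little-endian, the bytes at ascending addresses are 41 C7 75 56.
Read back as big-endian, the last byte is least significant, giving 0x41C77556.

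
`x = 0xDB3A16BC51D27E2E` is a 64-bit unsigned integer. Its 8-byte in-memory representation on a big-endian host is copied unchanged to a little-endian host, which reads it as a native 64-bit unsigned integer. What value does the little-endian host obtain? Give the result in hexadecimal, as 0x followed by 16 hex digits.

0x2E7ED251BC163ADB

Stored big-endian, the bytes at ascending addresses are DB 3A 16 BC 51 D2 7E 2E.
Read back as little-endian, the first byte is least significant, giving 0x2E7ED251BC163ADB.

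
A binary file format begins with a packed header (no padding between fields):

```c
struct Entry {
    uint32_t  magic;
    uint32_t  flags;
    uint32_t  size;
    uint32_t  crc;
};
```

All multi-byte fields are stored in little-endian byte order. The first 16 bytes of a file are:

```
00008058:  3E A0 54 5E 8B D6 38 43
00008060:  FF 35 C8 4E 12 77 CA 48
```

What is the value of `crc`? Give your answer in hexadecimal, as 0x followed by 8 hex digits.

0x48CA7712

`crc` follows `magic` (4 B), `flags` (4 B), `size` (4 B), so it starts at offset 4 + 4 + 4 = 12 and occupies 4 bytes.
Bytes at offsets 12..15: 12 77 CA 48.
Little-endian: lowest address holds the least-significant byte.
Reassemble most-significant byte first: 48 CA 77 12 → 0x48CA7712.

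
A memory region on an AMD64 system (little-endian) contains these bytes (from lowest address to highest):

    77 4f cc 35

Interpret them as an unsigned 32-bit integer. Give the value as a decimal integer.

Little-endian: lowest address holds the least-significant byte.
Reassemble most-significant byte first: 35 CC 4F 77 → 0x35CC4F77.
0x35CC4F77 = 902582135.

902582135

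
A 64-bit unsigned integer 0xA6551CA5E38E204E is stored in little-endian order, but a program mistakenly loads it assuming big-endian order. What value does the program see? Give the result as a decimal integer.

Stored little-endian, the bytes at ascending addresses are 4E 20 8E E3 A5 1C 55 A6.
Read back as big-endian, the last byte is least significant, giving 0x4E208EE3A51C55A6.
0x4E208EE3A51C55A6 = 5629656642591937958.

5629656642591937958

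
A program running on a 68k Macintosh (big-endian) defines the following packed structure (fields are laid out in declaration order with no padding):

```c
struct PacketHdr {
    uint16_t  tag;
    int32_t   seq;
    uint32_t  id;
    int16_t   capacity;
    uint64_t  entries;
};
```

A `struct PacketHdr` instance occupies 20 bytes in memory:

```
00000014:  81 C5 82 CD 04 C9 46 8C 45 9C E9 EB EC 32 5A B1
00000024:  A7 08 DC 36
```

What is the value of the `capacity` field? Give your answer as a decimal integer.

`capacity` follows `tag` (2 B), `seq` (4 B), `id` (4 B), so it starts at offset 2 + 4 + 4 = 10 and occupies 2 bytes.
Bytes at offsets 10..11: E9 EB.
In big-endian order the high byte comes first in memory.
The bytes are already most-significant first: 0xE9EB.
Top bit is set, so as a signed 16-bit value this is 0xE9EB − 2^16 = -5653.

-5653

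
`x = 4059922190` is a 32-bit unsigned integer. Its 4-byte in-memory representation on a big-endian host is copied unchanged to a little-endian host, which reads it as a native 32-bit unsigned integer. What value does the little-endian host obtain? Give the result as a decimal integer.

243269105

4059922190 in 32-bit hexadecimal is 0xF1FD7F0E.
Stored big-endian, the bytes at ascending addresses are F1 FD 7F 0E.
Read back as little-endian, the first byte is least significant, giving 0x0E7FFDF1.
0x0E7FFDF1 = 243269105.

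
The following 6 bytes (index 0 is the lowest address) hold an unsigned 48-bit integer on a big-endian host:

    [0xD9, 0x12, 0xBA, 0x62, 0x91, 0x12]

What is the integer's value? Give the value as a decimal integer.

238674459660562

Big-endian stores the most-significant byte at the lowest address.
The bytes are already most-significant first: 0xD912BA629112.
0xD912BA629112 = 238674459660562.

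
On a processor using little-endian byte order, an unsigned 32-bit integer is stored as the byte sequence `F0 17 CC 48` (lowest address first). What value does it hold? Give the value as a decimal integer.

1221335024

In little-endian order the low byte comes first in memory.
Reassemble most-significant byte first: 48 CC 17 F0 → 0x48CC17F0.
0x48CC17F0 = 1221335024.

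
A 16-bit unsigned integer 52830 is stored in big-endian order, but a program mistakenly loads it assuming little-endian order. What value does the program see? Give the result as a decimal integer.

52830 in 16-bit hexadecimal is 0xCE5E.
Stored big-endian, the bytes at ascending addresses are CE 5E.
Read back as little-endian, the first byte is least significant, giving 0x5ECE.
0x5ECE = 24270.

24270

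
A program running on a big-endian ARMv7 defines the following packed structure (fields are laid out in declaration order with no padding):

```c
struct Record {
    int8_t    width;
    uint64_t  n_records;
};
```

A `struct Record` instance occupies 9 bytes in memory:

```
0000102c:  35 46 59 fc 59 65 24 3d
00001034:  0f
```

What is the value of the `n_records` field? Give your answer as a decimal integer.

`n_records` follows `width` (1 byte), so it starts at byte offset 1 and occupies 8 bytes.
Bytes at offsets 1..8: 46 59 FC 59 65 24 3D 0F.
Big-endian: lowest address holds the most-significant byte.
The bytes are already most-significant first: 0x4659FC5965243D0F.
0x4659FC5965243D0F = 5069360316461366543.

5069360316461366543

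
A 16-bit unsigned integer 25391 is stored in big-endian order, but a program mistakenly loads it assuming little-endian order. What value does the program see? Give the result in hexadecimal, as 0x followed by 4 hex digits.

0x2F63

25391 in 16-bit hexadecimal is 0x632F.
Stored big-endian, the bytes at ascending addresses are 63 2F.
Read back as little-endian, the first byte is least significant, giving 0x2F63.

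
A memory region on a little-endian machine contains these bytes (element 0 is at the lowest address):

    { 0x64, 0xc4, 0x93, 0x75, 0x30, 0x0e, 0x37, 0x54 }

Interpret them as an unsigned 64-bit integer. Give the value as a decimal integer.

6068334624198870116

Little-endian: lowest address holds the least-significant byte.
Reassemble most-significant byte first: 54 37 0E 30 75 93 C4 64 → 0x54370E307593C464.
0x54370E307593C464 = 6068334624198870116.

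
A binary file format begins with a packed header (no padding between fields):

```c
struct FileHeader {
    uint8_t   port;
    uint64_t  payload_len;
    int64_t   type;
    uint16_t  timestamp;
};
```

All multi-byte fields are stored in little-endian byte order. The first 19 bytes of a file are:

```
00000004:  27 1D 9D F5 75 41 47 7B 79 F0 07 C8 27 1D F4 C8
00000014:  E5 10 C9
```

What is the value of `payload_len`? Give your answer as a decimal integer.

`payload_len` follows `port` (1 byte), so it starts at byte offset 1 and occupies 8 bytes.
Bytes at offsets 1..8: 1D 9D F5 75 41 47 7B 79.
Little-endian: lowest address holds the least-significant byte.
Reassemble most-significant byte first: 79 7B 47 41 75 F5 9D 1D → 0x797B474175F59D1D.
0x797B474175F59D1D = 8753668647202168093.

8753668647202168093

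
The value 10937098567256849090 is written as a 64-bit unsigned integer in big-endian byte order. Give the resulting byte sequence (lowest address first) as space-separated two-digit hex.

10937098567256849090 in hexadecimal, padded to 64 bits, is 0x97C861331EC73AC2.
Split into bytes (most-significant first): 97 C8 61 33 1E C7 3A C2.
In big-endian order the high byte comes first in memory.
So the memory order matches the most-significant-first order: 97 C8 61 33 1E C7 3A C2.

97 C8 61 33 1E C7 3A C2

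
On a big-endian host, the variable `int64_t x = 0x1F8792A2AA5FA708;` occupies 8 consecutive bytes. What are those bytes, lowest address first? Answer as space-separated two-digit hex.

1F 87 92 A2 AA 5F A7 08

Split into bytes (most-significant first): 1F 87 92 A2 AA 5F A7 08.
Big-endian stores the most-significant byte at the lowest address.
So the memory order matches the most-significant-first order: 1F 87 92 A2 AA 5F A7 08.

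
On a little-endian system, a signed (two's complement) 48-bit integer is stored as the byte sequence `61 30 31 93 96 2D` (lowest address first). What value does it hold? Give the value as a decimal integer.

Little-endian: lowest address holds the least-significant byte.
Reassemble most-significant byte first: 2D 96 93 31 30 61 → 0x2D9693313061.
0x2D9693313061 = 50124737818721.

50124737818721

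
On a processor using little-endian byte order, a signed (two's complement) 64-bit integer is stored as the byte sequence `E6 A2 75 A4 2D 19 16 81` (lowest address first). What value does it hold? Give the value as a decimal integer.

In little-endian order the low byte comes first in memory.
Reassemble most-significant byte first: 81 16 19 2D A4 75 A2 E6 → 0x8116192DA475A2E6.
Top bit is set, so as a signed 64-bit value this is 0x8116192DA475A2E6 − 2^64 = -9145094309505817882.

-9145094309505817882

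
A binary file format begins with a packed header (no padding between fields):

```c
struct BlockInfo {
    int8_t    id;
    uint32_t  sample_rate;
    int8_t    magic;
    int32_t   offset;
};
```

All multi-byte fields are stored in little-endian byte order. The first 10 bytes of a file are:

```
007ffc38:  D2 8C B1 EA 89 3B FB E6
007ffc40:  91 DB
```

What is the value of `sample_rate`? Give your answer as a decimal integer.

2313859468

`sample_rate` follows `id` (1 byte), so it starts at byte offset 1 and occupies 4 bytes.
Bytes at offsets 1..4: 8C B1 EA 89.
Little-endian: lowest address holds the least-significant byte.
Reassemble most-significant byte first: 89 EA B1 8C → 0x89EAB18C.
0x89EAB18C = 2313859468.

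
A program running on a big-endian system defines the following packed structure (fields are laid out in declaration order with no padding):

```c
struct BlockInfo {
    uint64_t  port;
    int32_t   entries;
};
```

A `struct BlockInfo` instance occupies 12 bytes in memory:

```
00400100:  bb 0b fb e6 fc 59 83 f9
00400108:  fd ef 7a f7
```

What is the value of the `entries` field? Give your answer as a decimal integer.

-34637065

`entries` follows `port` (8 bytes), so it starts at byte offset 8 and occupies 4 bytes.
Bytes at offsets 8..11: FD EF 7A F7.
Big-endian stores the most-significant byte at the lowest address.
The bytes are already most-significant first: 0xFDEF7AF7.
Top bit is set, so as a signed 32-bit value this is 0xFDEF7AF7 − 2^32 = -34637065.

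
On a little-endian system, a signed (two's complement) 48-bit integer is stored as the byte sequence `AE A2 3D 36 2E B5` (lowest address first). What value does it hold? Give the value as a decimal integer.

In little-endian order the low byte comes first in memory.
Reassemble most-significant byte first: B5 2E 36 3D A2 AE → 0xB52E363DA2AE.
Top bit is set, so as a signed 48-bit value this is 0xB52E363DA2AE − 2^48 = -82264893578578.

-82264893578578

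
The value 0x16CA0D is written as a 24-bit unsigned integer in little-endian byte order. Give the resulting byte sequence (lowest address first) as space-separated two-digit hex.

0D CA 16

Split into bytes (most-significant first): 16 CA 0D.
In little-endian order the low byte comes first in memory.
So at ascending addresses the bytes are 0D CA 16.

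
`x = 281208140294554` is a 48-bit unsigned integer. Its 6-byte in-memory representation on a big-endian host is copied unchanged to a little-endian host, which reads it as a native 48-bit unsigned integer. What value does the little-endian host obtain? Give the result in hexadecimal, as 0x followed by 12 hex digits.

281208140294554 in 48-bit hexadecimal is 0xFFC1DF4F699A.
Stored big-endian, the bytes at ascending addresses are FF C1 DF 4F 69 9A.
Read back as little-endian, the first byte is least significant, giving 0x9A694FDFC1FF.

0x9A694FDFC1FF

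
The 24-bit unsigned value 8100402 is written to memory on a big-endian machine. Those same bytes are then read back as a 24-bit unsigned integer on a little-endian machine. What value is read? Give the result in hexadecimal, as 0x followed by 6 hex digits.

8100402 in 24-bit hexadecimal is 0x7B9A32.
Stored big-endian, the bytes at ascending addresses are 7B 9A 32.
Read back as little-endian, the first byte is least significant, giving 0x329A7B.

0x329A7B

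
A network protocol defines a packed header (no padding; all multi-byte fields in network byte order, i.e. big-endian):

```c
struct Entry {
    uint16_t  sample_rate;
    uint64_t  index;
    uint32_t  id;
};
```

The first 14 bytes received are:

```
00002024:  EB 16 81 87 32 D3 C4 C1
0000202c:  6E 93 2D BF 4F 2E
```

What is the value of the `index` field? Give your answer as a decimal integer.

`index` follows `sample_rate` (2 bytes), so it starts at byte offset 2 and occupies 8 bytes.
Bytes at offsets 2..9: 81 87 32 D3 C4 C1 6E 93.
Big-endian: lowest address holds the most-significant byte.
The bytes are already most-significant first: 0x818732D3C4C16E93.
0x818732D3C4C16E93 = 9333484637869141651.

9333484637869141651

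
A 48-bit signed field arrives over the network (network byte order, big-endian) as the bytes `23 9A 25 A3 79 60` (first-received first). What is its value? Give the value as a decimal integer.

Big-endian stores the most-significant byte at the lowest address.
The bytes are already most-significant first: 0x239A25A37960.
0x239A25A37960 = 39144963406176.

39144963406176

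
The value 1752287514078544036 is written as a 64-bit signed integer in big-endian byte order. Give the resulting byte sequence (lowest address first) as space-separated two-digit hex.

18 51 60 35 C5 01 00 A4

1752287514078544036 in hexadecimal, padded to 64 bits, is 0x18516035C50100A4.
Split into bytes (most-significant first): 18 51 60 35 C5 01 00 A4.
Big-endian stores the most-significant byte at the lowest address.
So the memory order matches the most-significant-first order: 18 51 60 35 C5 01 00 A4.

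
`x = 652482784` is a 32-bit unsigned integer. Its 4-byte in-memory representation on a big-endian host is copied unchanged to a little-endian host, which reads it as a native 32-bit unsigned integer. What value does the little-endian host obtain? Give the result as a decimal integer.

652482784 in 32-bit hexadecimal is 0x26E418E0.
Stored big-endian, the bytes at ascending addresses are 26 E4 18 E0.
Read back as little-endian, the first byte is least significant, giving 0xE018E426.
0xE018E426 = 3759727654.

3759727654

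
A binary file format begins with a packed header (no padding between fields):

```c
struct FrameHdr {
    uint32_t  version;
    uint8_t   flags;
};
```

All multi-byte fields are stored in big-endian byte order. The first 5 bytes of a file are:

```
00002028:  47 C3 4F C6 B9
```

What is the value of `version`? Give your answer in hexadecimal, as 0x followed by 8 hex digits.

0x47C34FC6

`version` is the first field, at byte offset 0, occupying 4 bytes.
Bytes at offsets 0..3: 47 C3 4F C6.
Big-endian stores the most-significant byte at the lowest address.
The bytes are already most-significant first: 0x47C34FC6.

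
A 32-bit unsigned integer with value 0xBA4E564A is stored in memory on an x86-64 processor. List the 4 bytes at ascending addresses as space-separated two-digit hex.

4A 56 4E BA

Split into bytes (most-significant first): BA 4E 56 4A.
Little-endian: lowest address holds the least-significant byte.
So at ascending addresses the bytes are 4A 56 4E BA.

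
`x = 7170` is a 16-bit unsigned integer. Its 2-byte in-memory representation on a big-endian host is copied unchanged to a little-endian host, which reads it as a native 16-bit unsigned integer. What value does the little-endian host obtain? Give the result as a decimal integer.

540

7170 in 16-bit hexadecimal is 0x1C02.
Stored big-endian, the bytes at ascending addresses are 1C 02.
Read back as little-endian, the first byte is least significant, giving 0x021C.
0x021C = 540.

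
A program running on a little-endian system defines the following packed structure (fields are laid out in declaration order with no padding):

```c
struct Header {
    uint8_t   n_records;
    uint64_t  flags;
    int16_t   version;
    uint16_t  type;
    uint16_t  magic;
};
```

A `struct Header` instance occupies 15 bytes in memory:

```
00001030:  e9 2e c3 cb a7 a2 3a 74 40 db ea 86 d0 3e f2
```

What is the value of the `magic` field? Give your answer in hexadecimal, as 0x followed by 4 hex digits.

`magic` follows `n_records` (1 B), `flags` (8 B), `version` (2 B), `type` (2 B), so it starts at offset 1 + 8 + 2 + 2 = 13 and occupies 2 bytes.
Bytes at offsets 13..14: 3E F2.
In little-endian order the low byte comes first in memory.
Reassemble most-significant byte first: F2 3E → 0xF23E.

0xF23E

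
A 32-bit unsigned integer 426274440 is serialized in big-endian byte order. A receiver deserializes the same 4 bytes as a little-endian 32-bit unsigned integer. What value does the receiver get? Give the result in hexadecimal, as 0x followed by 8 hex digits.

0x886E6819

426274440 in 32-bit hexadecimal is 0x19686E88.
Stored big-endian, the bytes at ascending addresses are 19 68 6E 88.
Read back as little-endian, the first byte is least significant, giving 0x886E6819.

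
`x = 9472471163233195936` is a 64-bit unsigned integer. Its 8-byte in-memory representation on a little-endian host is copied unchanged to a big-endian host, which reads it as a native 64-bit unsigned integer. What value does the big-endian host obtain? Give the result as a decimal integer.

11553885807810606211

9472471163233195936 in 64-bit hexadecimal is 0x8374FA55EDA557A0.
Stored little-endian, the bytes at ascending addresses are A0 57 A5 ED 55 FA 74 83.
Read back as big-endian, the last byte is least significant, giving 0xA057A5ED55FA7483.
0xA057A5ED55FA7483 = 11553885807810606211.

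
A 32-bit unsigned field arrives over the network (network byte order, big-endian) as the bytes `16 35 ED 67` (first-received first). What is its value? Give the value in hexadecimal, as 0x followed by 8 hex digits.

In big-endian order the high byte comes first in memory.
The bytes are already most-significant first: 0x1635ED67.

0x1635ED67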